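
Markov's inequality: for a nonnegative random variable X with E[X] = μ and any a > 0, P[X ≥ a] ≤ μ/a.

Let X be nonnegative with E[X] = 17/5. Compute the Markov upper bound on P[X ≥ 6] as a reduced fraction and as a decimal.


μ = E[X] = 17/5, a = 6.
Markov: P[X ≥ 6] ≤ μ/a = (17/5)/6 = 17/30.
Numerically: ≈ 0.5667.
(Since a = 6 > μ = 3.4000, the bound 17/30 is < 1 and informative.)

P[X ≥ 6] ≤ 17/30 ≈ 0.5667.


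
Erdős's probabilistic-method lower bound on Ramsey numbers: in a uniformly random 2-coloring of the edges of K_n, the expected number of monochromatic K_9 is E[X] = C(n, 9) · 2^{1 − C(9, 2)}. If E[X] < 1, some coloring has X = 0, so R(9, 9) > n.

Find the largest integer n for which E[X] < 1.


We need C(n, 9) · 2^{1 − 36} < 1, i.e. C(n, 9) < 2^{36 − 1} = 34359738368.
Check values of n near the boundary:
  n = 63: C(63, 9) = 23667689815; 23667689815 < 34359738368? YES
  n = 64: C(64, 9) = 27540584512; 27540584512 < 34359738368? YES
  n = 65: C(65, 9) = 31966749880; 31966749880 < 34359738368? YES
  n = 66: C(66, 9) = 37014131440; 37014131440 < 34359738368? NO
  n = 67: C(67, 9) = 42757703560; 42757703560 < 34359738368? NO
The largest n with C(n, 9) < 34359738368 is n = 65 (where E[X] = 3995843735/4294967296 ≈ 0.9304). Hence R(9, 9) > 65, i.e. R(9, 9) ≥ 66.

Largest n = 65; hence R(9, 9) > 65.


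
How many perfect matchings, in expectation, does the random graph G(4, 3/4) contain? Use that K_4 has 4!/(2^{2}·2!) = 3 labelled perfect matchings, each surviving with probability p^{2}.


K_4 has 4!/(2^{2}·2!) = 3 labelled perfect matchings.
For each such perfect matching H, let X_H = 1 if all 2 edges of H are present in G. Then P[X_H = 1] = p^{2} = (3/4)^{2} = 9/16.
Summing the indicators: E[X] = Σ_H E[X_H] = 3 · p^{2} = 3 · 9/16 = 27/16.
Numerically: E[X] ≈ 1.69.

E[X] = 3 · (3/4)^{2} = 27/16 ≈ 1.69.


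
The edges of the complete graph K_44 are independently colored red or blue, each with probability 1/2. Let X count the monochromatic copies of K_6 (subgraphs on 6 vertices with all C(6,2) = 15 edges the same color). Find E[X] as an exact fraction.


Let X = Σ_S X_S over the C(44, 6) = 7059052 subsets S of size 6, where X_S = 1 if the K_6 on S is monochromatic.
For a fixed S, the K_6 on S has C(6, 2) = 15 edges. P[all 15 edges red] = (1/2)^15, and likewise for blue, so P[monochromatic] = 2·(1/2)^15 = 2^{1 − 15} = 1/16384.
By linearity: E[X] = C(44, 6) · 2^{1 − 15} = 7059052 · 1/16384 = 1764763/4096.
Numerically: E[X] ≈ 430.850.

E[X] = C(44,6)·2^(1−C(6,2)) = 1764763/4096 ≈ 430.850.


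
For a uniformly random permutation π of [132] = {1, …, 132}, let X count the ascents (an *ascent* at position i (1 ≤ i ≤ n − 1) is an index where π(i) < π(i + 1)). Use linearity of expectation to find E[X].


Write X = Σ X_I over i = 1, …, 131, with X_I the indicator of one ascent.
There are 131 indicators.
For each fixed i, the pair (π(i), π(i+1)) is a uniformly random ordered pair of distinct values from {1, …, 132}; by symmetry P[π(i) < π(i+1)] = 1/2.
By linearity: E[X] = 131 · (1/2) = (132 − 1) · (1/2) = 131/2 ≈ 65.50000.

E[X] = 131/2 = 65.50000.


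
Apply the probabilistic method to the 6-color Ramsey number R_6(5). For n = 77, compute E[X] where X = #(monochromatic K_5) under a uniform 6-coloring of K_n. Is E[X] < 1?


E[X] = C(77, 5) · 6^{1 − 10} = 19757815 · 6^{−9} = 19757815/10077696.
As a reduced fraction: E[X] = 19757815/10077696 ≈ 1.96055.
Is E[X] < 1? NO.
Since E[X] ≥ 1, the first-moment bound is inconclusive at n = 77; it does NOT by itself certify R_6(5) > 77.

E[X] = 19757815/10077696 ≈ 1.96055; E[X] ≥ 1; first-moment method inconclusive here.


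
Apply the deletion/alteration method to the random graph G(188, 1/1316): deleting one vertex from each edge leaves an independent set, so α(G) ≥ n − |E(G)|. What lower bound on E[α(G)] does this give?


E[|E(G)|] = C(188, 2)·p = 17578 · (1/1316) = 187/14.
E[α(G)] ≥ n − E[|E(G)|] = 188 − 187/14 = 2445/14.
Numerically: ≈ 174.642857.
(This is only a lower bound; the true E[α(G)] may be larger.)

E[α(G)] ≥ 2445/14 ≈ 174.642857.


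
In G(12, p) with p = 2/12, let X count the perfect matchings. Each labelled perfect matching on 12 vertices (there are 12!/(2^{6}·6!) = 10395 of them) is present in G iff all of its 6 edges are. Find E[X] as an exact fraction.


K_12 has 12!/(2^{6}·6!) = 10395 labelled perfect matchings.
For each such perfect matching H, let X_H = 1 if all 6 edges of H are present in G. Then P[X_H = 1] = p^{6} = (1/6)^{6} = 1/46656.
Summing the indicators: E[X] = Σ_H E[X_H] = 10395 · p^{6} = 10395 · 1/46656 = 385/1728.
Numerically: E[X] ≈ 0.2228.

E[X] = 10395 · (1/6)^{6} = 385/1728 ≈ 0.2228.


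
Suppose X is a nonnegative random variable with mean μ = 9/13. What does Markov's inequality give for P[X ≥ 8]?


μ = E[X] = 9/13, a = 8.
Markov: P[X ≥ 8] ≤ μ/a = (9/13)/8 = 9/104.
Numerically: ≈ 0.08654.
(Since a = 8 > μ = 0.69231, the bound 9/104 is < 1 and informative.)

P[X ≥ 8] ≤ 9/104 ≈ 0.08654.


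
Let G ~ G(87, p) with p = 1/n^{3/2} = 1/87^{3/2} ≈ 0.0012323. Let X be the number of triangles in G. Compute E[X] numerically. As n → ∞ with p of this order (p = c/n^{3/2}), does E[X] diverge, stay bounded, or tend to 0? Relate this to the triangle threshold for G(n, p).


Number of potential triangles: C(87, 3) = 105995.
Each occurs with probability p³ ≈ (0.0012323)³ ≈ 1.8713859e-09.
By linearity: E[X] = C(87, 3)·p³ ≈ 105995 · 1.8713859e-09 ≈ 0.00020.
Since α = 3/2 > 1, p = c/n^{3/2} = o(1/n) is below the triangle threshold p ~ 1/n. Asymptotically E[X] ~ (c³/6)·n^{3(1−α)} = (1³/6)·n^{-1.5} → 0, so by Markov's inequality G has no triangles w.h.p.

E[X] ≈ 0.00020; in regime p = Θ(1/n^{3/2}) E[X] tends to 0 (below the triangle threshold p ~ 1/n).


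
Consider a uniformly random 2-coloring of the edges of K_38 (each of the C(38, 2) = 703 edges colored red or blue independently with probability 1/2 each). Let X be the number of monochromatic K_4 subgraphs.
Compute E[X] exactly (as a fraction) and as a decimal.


Let X = Σ_S X_S over the C(38, 4) = 73815 subsets S of size 4, where X_S = 1 if the K_4 on S is monochromatic.
For a fixed S, the K_4 on S has C(4, 2) = 6 edges. P[all 6 edges red] = (1/2)^6, and likewise for blue, so P[monochromatic] = 2·(1/2)^6 = 2^{1 − 6} = 1/32.
Summing: E[X] = C(38, 4) · 2^{1 − 6} = 73815 · 1/32 = 73815/32.
Numerically: E[X] ≈ 2306.719.

E[X] = C(38,4)·2^(1−C(4,2)) = 73815/32 ≈ 2306.719.


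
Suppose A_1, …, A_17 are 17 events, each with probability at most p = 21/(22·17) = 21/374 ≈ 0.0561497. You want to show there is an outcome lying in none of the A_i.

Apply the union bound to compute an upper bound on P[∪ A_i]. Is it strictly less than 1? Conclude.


Union bound: P[∪_{i=1}^{17} A_i] ≤ Σ_i P[A_i] ≤ 17·p = 17·(21/374) = 21/22.
Numerically: 21/22 ≈ 0.9545455.
Is 21/22 < 1? YES.
Since P[∪ A_i] ≤ 21/22 < 1, the complement has P[∩ A_i^c] ≥ 1 − 21/22 = 1/22 > 0, so some outcome avoids every A_i.

17·p = 21/22 ≈ 0.9545455; existence CERTIFIED by the union bound.


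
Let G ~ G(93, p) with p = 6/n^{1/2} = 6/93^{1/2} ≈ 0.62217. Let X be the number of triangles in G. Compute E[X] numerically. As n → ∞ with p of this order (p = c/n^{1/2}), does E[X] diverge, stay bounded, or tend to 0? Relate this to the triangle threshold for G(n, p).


Number of potential triangles: C(93, 3) = 129766.
Each occurs with probability p³ ≈ (0.62217)³ ≈ 2.4084039e-01.
By linearity: E[X] = C(93, 3)·p³ ≈ 129766 · 2.4084039e-01 ≈ 31252.89452.
Since α = 1/2 < 1, p = c/n^{1/2} ≫ 1/n is above the triangle threshold p ~ 1/n. Asymptotically E[X] ~ (c³/6)·n^{3(1−α)} = (6³/6)·n^{1.5} → ∞; triangles are abundant w.h.p.

E[X] ≈ 31252.89452; in regime p = Θ(1/n^{1/2}) E[X] diverges (above the triangle threshold p ~ 1/n).


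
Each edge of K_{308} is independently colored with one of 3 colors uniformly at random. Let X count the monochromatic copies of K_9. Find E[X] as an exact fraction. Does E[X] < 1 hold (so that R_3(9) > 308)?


E[X] = C(308, 9) · 3^{1 − 36} = 61088326838816200 · 3^{−35} = 61088326838816200/50031545098999707.
As a reduced fraction: E[X] = 61088326838816200/50031545098999707 ≈ 1.2209962.
Is E[X] < 1? NO.
Since E[X] ≥ 1, the first-moment bound is inconclusive at n = 308; it does NOT by itself certify R_3(9) > 308.

E[X] = 61088326838816200/50031545098999707 ≈ 1.2209962; E[X] ≥ 1; first-moment method inconclusive here.


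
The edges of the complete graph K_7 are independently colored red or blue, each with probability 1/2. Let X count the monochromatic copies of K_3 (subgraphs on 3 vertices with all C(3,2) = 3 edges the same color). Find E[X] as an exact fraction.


Let X = Σ_S X_S over the C(7, 3) = 35 subsets S of size 3, where X_S = 1 if the K_3 on S is monochromatic.
For a fixed S, the K_3 on S has C(3, 2) = 3 edges. P[all 3 edges red] = (1/2)^3, and likewise for blue, so P[monochromatic] = 2·(1/2)^3 = 2^{1 − 3} = 1/4.
By linearity: E[X] = C(7, 3) · 2^{1 − 3} = 35 · 1/4 = 35/4.
Numerically: E[X] ≈ 8.750000.

E[X] = C(7,3)·2^(1−C(3,2)) = 35/4 ≈ 8.750000.


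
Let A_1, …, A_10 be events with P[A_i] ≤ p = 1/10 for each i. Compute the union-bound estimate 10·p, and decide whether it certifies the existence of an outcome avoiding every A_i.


Union bound: P[∪_{i=1}^{10} A_i] ≤ Σ_i P[A_i] ≤ 10·p = 10·(1/10) = 1.
Numerically: 1 ≈ 1.000.
Is 1 < 1? NO.
Since the bound 1 is ≥ 1, the union bound is uninformative here; it does NOT by itself certify existence.

10·p = 1 ≈ 1.000; existence NOT certified by the union bound.


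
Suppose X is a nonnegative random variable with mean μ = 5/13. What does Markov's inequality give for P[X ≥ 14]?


μ = E[X] = 5/13, a = 14.
Markov: P[X ≥ 14] ≤ μ/a = (5/13)/14 = 5/182.
Numerically: ≈ 0.02747.
(Since a = 14 > μ = 0.38462, the bound 5/182 is < 1 and informative.)

P[X ≥ 14] ≤ 5/182 ≈ 0.02747.


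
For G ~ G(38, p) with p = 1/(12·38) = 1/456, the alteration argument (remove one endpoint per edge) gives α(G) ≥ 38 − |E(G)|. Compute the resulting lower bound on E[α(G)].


E[|E(G)|] = C(38, 2)·p = 703 · (1/456) = 37/24.
E[α(G)] ≥ n − E[|E(G)|] = 38 − 37/24 = 875/24.
Numerically: ≈ 36.4583.
(This is only a lower bound; the true E[α(G)] may be larger.)

E[α(G)] ≥ 875/24 ≈ 36.4583.


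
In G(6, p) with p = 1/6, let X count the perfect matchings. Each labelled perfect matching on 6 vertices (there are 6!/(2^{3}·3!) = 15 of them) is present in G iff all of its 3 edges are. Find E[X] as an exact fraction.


K_6 has 6!/(2^{3}·3!) = 15 labelled perfect matchings.
For each such perfect matching H, let X_H = 1 if all 3 edges of H are present in G. Then P[X_H = 1] = p^{3} = (1/6)^{3} = 1/216.
By linearity of expectation: E[X] = Σ_H E[X_H] = 15 · p^{3} = 15 · 1/216 = 5/72.
Numerically: E[X] ≈ 0.06944.

E[X] = 15 · (1/6)^{3} = 5/72 ≈ 0.06944.


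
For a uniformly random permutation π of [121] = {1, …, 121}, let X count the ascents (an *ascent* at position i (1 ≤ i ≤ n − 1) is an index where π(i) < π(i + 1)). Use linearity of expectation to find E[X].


Write X = Σ X_I over i = 1, …, 120, with X_I the indicator of one ascent.
There are 120 indicators.
For each fixed i, the pair (π(i), π(i+1)) is a uniformly random ordered pair of distinct values from {1, …, 121}; by symmetry P[π(i) < π(i+1)] = 1/2.
By linearity: E[X] = 120 · (1/2) = (121 − 1) · (1/2) = 60 ≈ 60.000.

E[X] = 60 = 60.000.


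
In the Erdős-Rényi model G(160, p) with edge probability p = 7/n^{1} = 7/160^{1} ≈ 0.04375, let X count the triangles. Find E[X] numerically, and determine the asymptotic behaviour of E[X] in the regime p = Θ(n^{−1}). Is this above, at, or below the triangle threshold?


Number of potential triangles: C(160, 3) = 669920.
Each occurs with probability p³ ≈ (0.04375)³ ≈ 8.37402344e-05.
By linearity: E[X] = C(160, 3)·p³ ≈ 669920 · 8.37402344e-05 ≈ 56.099258.
Here α = 1, so p = 7/n is exactly at the triangle threshold p ~ 1/n. Asymptotically E[X] → c³/6 = 7³/6 = 343/6 ≈ 57.166667, a bounded constant. In this regime the triangle count is asymptotically Poisson(c³/6).

E[X] ≈ 56.099258; in regime p = Θ(1/n^{1}) E[X] stays bounded (at the triangle threshold p ~ 1/n).


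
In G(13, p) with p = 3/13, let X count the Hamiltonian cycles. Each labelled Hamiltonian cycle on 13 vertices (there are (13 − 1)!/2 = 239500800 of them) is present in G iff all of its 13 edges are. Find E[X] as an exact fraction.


K_13 has (13 − 1)!/2 = 239500800 labelled Hamiltonian cycles.
For each such Hamiltonian cycle H, let X_H = 1 if all 13 edges of H are present in G. Then P[X_H = 1] = p^{13} = (3/13)^{13} = 1594323/302875106592253.
Summing the indicators: E[X] = Σ_H E[X_H] = 239500800 · p^{13} = 239500800 · 1594323/302875106592253 = 381841633958400/302875106592253.
Numerically: E[X] ≈ 1.261.

E[X] = 239500800 · (3/13)^{13} = 381841633958400/302875106592253 ≈ 1.261.


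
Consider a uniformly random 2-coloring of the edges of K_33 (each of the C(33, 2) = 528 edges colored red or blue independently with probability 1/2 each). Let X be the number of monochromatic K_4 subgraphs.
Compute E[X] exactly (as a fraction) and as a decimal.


Let X = Σ_S X_S over the C(33, 4) = 40920 subsets S of size 4, where X_S = 1 if the K_4 on S is monochromatic.
For a fixed S, the K_4 on S has C(4, 2) = 6 edges. P[all 6 edges red] = (1/2)^6, and likewise for blue, so P[monochromatic] = 2·(1/2)^6 = 2^{1 − 6} = 1/32.
By linearity of expectation: E[X] = C(33, 4) · 2^{1 − 6} = 40920 · 1/32 = 5115/4.
Numerically: E[X] ≈ 1278.750000.

E[X] = C(33,4)·2^(1−C(4,2)) = 5115/4 ≈ 1278.750000.


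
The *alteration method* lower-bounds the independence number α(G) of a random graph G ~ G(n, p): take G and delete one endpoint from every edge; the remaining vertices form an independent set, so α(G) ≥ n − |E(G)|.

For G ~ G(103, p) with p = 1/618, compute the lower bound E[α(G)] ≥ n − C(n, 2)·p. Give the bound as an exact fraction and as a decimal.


E[|E(G)|] = C(103, 2)·p = 5253 · (1/618) = 17/2.
E[α(G)] ≥ n − E[|E(G)|] = 103 − 17/2 = 189/2.
Numerically: ≈ 94.5000.
(This is only a lower bound; the true E[α(G)] may be larger.)

E[α(G)] ≥ 189/2 ≈ 94.5000.


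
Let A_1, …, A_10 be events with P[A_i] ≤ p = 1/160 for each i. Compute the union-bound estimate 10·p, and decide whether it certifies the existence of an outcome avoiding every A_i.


Union bound: P[∪_{i=1}^{10} A_i] ≤ Σ_i P[A_i] ≤ 10·p = 10·(1/160) = 1/16.
Numerically: 1/16 ≈ 0.0625.
Is 1/16 < 1? YES.
Since P[∪ A_i] ≤ 1/16 < 1, the complement has P[∩ A_i^c] ≥ 1 − 1/16 = 15/16 > 0, so some outcome avoids every A_i.

10·p = 1/16 ≈ 0.0625; existence CERTIFIED by the union bound.


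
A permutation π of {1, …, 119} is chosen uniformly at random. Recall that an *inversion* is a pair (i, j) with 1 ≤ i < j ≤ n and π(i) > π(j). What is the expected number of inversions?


Write X = Σ X_I over the C(119, 2) = 7021 pairs i < j, with X_I the indicator of one inversion.
There are 7021 indicators.
For each fixed pair i < j, the values π(i) and π(j) are two distinct elements of {1, …, 119} in uniformly random order; by symmetry P[π(i) > π(j)] = 1/2.
By linearity: E[X] = 7021 · (1/2) = C(119, 2) · (1/2) = 7021/2 = 7021/2 ≈ 3510.50000.

E[X] = 7021/2 = 3510.50000.


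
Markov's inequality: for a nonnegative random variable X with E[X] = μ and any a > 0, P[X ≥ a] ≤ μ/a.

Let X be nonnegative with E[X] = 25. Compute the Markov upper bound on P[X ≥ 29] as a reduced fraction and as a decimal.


μ = E[X] = 25, a = 29.
Markov: P[X ≥ 29] ≤ μ/a = (25)/29 = 25/29.
Numerically: ≈ 0.862.
(Since a = 29 > μ = 25.000, the bound 25/29 is < 1 and informative.)

P[X ≥ 29] ≤ 25/29 ≈ 0.862.


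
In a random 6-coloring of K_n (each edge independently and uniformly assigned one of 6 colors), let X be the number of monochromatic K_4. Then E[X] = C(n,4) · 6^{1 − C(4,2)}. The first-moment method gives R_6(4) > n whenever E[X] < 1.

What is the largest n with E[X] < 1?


We need C(n, 4) · 6^{1 − 6} < 1, i.e. C(n, 4) < 6^{6 − 1} = 7776.
Check values of n near the boundary:
  n = 19: C(19, 4) = 3876; 3876 < 7776? YES
  n = 20: C(20, 4) = 4845; 4845 < 7776? YES
  n = 21: C(21, 4) = 5985; 5985 < 7776? YES
  n = 22: C(22, 4) = 7315; 7315 < 7776? YES
  n = 23: C(23, 4) = 8855; 8855 < 7776? NO
  n = 24: C(24, 4) = 10626; 10626 < 7776? NO
The largest n with C(n, 4) < 7776 is n = 22 (where E[X] = 7315/7776 ≈ 0.9407). Hence R_6(4) > 22, i.e. R_6(4) ≥ 23.

Largest n = 22; hence R_6(4) > 22.


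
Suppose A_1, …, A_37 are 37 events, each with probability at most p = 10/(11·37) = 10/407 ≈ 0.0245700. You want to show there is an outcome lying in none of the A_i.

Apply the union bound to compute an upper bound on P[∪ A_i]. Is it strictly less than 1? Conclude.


Union bound: P[∪_{i=1}^{37} A_i] ≤ Σ_i P[A_i] ≤ 37·p = 37·(10/407) = 10/11.
Numerically: 10/11 ≈ 0.9090909.
Is 10/11 < 1? YES.
Since P[∪ A_i] ≤ 10/11 < 1, the complement has P[∩ A_i^c] ≥ 1 − 10/11 = 1/11 > 0, so some outcome avoids every A_i.

37·p = 10/11 ≈ 0.9090909; existence CERTIFIED by the union bound.


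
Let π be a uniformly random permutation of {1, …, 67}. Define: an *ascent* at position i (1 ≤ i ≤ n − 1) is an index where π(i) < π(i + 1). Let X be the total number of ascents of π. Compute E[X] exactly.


Write X = Σ X_I over i = 1, …, 66, with X_I the indicator of one ascent.
There are 66 indicators.
For each fixed i, the pair (π(i), π(i+1)) is a uniformly random ordered pair of distinct values from {1, …, 67}; by symmetry P[π(i) < π(i+1)] = 1/2.
By linearity: E[X] = 66 · (1/2) = (67 − 1) · (1/2) = 33 ≈ 33.0000.

E[X] = 33 = 33.0000.


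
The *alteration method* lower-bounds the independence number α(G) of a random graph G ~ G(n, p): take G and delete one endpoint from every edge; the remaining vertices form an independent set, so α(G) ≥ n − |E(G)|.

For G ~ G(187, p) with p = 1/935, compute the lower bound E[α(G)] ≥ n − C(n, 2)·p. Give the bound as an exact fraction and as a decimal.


E[|E(G)|] = C(187, 2)·p = 17391 · (1/935) = 93/5.
E[α(G)] ≥ n − E[|E(G)|] = 187 − 93/5 = 842/5.
Numerically: ≈ 168.40000.
(This is only a lower bound; the true E[α(G)] may be larger.)

E[α(G)] ≥ 842/5 ≈ 168.40000.


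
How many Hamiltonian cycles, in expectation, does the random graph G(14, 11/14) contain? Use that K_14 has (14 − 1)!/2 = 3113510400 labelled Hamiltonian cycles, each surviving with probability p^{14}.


K_14 has (14 − 1)!/2 = 3113510400 labelled Hamiltonian cycles.
For each such Hamiltonian cycle H, let X_H = 1 if all 14 edges of H are present in G. Then P[X_H = 1] = p^{14} = (11/14)^{14} = 379749833583241/11112006825558016.
By linearity of expectation: E[X] = Σ_H E[X_H] = 3113510400 · p^{14} = 3113510400 · 379749833583241/11112006825558016 = 329898174179601037725/3100448333024.
Numerically: E[X] ≈ 1.06403e+08.

E[X] = 3113510400 · (11/14)^{14} = 329898174179601037725/3100448333024 ≈ 1.06403e+08.


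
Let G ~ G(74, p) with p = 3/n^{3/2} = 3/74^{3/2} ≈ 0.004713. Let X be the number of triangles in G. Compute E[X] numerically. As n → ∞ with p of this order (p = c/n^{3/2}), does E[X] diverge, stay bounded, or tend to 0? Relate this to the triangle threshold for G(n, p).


Number of potential triangles: C(74, 3) = 64824.
Each occurs with probability p³ ≈ (0.004713)³ ≈ 1.046697e-07.
By linearity: E[X] = C(74, 3)·p³ ≈ 64824 · 1.046697e-07 ≈ 0.0068.
Since α = 3/2 > 1, p = c/n^{3/2} = o(1/n) is below the triangle threshold p ~ 1/n. Asymptotically E[X] ~ (c³/6)·n^{3(1−α)} = (3³/6)·n^{-1.5} → 0, so by Markov's inequality G has no triangles w.h.p.

E[X] ≈ 0.0068; in regime p = Θ(1/n^{3/2}) E[X] tends to 0 (below the triangle threshold p ~ 1/n).


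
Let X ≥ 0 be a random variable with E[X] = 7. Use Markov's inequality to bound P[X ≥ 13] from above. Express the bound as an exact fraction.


μ = E[X] = 7, a = 13.
Markov: P[X ≥ 13] ≤ μ/a = (7)/13 = 7/13.
Numerically: ≈ 0.53846.
(Since a = 13 > μ = 7.00000, the bound 7/13 is < 1 and informative.)

P[X ≥ 13] ≤ 7/13 ≈ 0.53846.


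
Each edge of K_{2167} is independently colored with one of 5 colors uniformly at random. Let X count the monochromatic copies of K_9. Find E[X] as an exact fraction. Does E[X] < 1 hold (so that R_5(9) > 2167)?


E[X] = C(2167, 9) · 5^{1 − 36} = 2855899084841489792706810 · 5^{−35} = 2855899084841489792706810/2910383045673370361328125.
As a reduced fraction: E[X] = 571179816968297958541362/582076609134674072265625 ≈ 0.981279.
Is E[X] < 1? YES.
Since E[X] < 1, there exists a 5-coloring of K_{2167} with no monochromatic K_9; hence R_5(9) > 2167.

E[X] = 571179816968297958541362/582076609134674072265625 ≈ 0.981279; E[X] < 1, so R_5(9) > 2167.


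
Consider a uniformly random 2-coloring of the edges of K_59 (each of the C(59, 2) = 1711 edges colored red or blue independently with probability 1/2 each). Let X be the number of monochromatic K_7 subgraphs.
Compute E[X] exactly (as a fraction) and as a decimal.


Let X = Σ_S X_S over the C(59, 7) = 341149446 subsets S of size 7, where X_S = 1 if the K_7 on S is monochromatic.
For a fixed S, the K_7 on S has C(7, 2) = 21 edges. P[all 21 edges red] = (1/2)^21, and likewise for blue, so P[monochromatic] = 2·(1/2)^21 = 2^{1 − 21} = 1/1048576.
Summing: E[X] = C(59, 7) · 2^{1 − 21} = 341149446 · 1/1048576 = 170574723/524288.
Numerically: E[X] ≈ 325.34546.

E[X] = C(59,7)·2^(1−C(7,2)) = 170574723/524288 ≈ 325.34546.


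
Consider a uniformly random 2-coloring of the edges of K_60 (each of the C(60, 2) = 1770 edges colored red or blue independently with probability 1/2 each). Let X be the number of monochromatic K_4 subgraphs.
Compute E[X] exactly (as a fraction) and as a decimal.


Let X = Σ_S X_S over the C(60, 4) = 487635 subsets S of size 4, where X_S = 1 if the K_4 on S is monochromatic.
For a fixed S, the K_4 on S has C(4, 2) = 6 edges. P[all 6 edges red] = (1/2)^6, and likewise for blue, so P[monochromatic] = 2·(1/2)^6 = 2^{1 − 6} = 1/32.
By linearity of expectation: E[X] = C(60, 4) · 2^{1 − 6} = 487635 · 1/32 = 487635/32.
Numerically: E[X] ≈ 15238.5938.

E[X] = C(60,4)·2^(1−C(4,2)) = 487635/32 ≈ 15238.5938.


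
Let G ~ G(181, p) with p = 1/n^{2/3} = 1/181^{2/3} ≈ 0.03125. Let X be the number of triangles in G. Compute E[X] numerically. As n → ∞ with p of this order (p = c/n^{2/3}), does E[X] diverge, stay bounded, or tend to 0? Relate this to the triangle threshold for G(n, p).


Number of potential triangles: C(181, 3) = 971970.
Each occurs with probability p³ ≈ (0.03125)³ ≈ 3.052410e-05.
By linearity: E[X] = C(181, 3)·p³ ≈ 971970 · 3.052410e-05 ≈ 29.6685.
Since α = 2/3 < 1, p = c/n^{2/3} ≫ 1/n is above the triangle threshold p ~ 1/n. Asymptotically E[X] ~ (c³/6)·n^{3(1−α)} = (1³/6)·n^{1} → ∞; triangles are abundant w.h.p.

E[X] ≈ 29.6685; in regime p = Θ(1/n^{2/3}) E[X] diverges (above the triangle threshold p ~ 1/n).


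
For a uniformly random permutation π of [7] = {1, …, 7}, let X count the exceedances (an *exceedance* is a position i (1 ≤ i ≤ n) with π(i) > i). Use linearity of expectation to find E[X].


Write X = Σ_{i=1}^{7} X_i, where X_i = 1_{π(i) > i}.
For each fixed i, π(i) is uniform over {1, …, 7} (marginal of a uniform permutation), so P[π(i) > i] = (n − i)/n. Summing: Σ_{i=1}^{7} (n − i)/n = (0 + 1 + … + 6)/7 = 7(7 − 1)/(2·7) = (7 − 1)/2.
Hence E[X] = Σ_{i=1}^{7} (7 − i)/7 = 3 ≈ 3.000000.

E[X] = 3 = 3.000000.


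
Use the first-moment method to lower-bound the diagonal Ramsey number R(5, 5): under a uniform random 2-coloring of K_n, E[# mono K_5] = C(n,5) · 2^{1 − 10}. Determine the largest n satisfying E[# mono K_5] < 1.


We need C(n, 5) · 2^{1 − 10} < 1, i.e. C(n, 5) < 2^{10 − 1} = 512.
Check values of n near the boundary:
  n = 5: C(5, 5) = 1; 1 < 512? YES
  n = 6: C(6, 5) = 6; 6 < 512? YES
  n = 7: C(7, 5) = 21; 21 < 512? YES
  n = 8: C(8, 5) = 56; 56 < 512? YES
  n = 9: C(9, 5) = 126; 126 < 512? YES
  n = 10: C(10, 5) = 252; 252 < 512? YES
  n = 11: C(11, 5) = 462; 462 < 512? YES
  n = 12: C(12, 5) = 792; 792 < 512? NO
The largest n with C(n, 5) < 512 is n = 11 (where E[X] = 231/256 ≈ 0.9023). Hence R(5, 5) > 11, i.e. R(5, 5) ≥ 12.

Largest n = 11; hence R(5, 5) > 11.


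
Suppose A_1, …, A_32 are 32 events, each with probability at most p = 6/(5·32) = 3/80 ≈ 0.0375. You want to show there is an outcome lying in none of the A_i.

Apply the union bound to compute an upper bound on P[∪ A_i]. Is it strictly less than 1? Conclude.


Union bound: P[∪_{i=1}^{32} A_i] ≤ Σ_i P[A_i] ≤ 32·p = 32·(3/80) = 6/5.
Numerically: 6/5 ≈ 1.2000.
Is 6/5 < 1? NO.
Since the bound 6/5 is ≥ 1, the union bound is uninformative here; it does NOT by itself certify existence.

32·p = 6/5 ≈ 1.2000; existence NOT certified by the union bound.


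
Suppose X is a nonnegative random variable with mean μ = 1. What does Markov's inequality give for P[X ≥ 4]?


μ = E[X] = 1, a = 4.
Markov: P[X ≥ 4] ≤ μ/a = (1)/4 = 1/4.
Numerically: ≈ 0.25000.
(Since a = 4 > μ = 1.00000, the bound 1/4 is < 1 and informative.)

P[X ≥ 4] ≤ 1/4 ≈ 0.25000.


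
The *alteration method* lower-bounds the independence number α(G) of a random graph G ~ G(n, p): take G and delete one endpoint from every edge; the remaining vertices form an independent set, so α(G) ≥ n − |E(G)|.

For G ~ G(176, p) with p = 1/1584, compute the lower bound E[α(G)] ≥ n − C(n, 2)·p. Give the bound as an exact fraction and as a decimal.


E[|E(G)|] = C(176, 2)·p = 15400 · (1/1584) = 175/18.
E[α(G)] ≥ n − E[|E(G)|] = 176 − 175/18 = 2993/18.
Numerically: ≈ 166.278.
(This is only a lower bound; the true E[α(G)] may be larger.)

E[α(G)] ≥ 2993/18 ≈ 166.278.


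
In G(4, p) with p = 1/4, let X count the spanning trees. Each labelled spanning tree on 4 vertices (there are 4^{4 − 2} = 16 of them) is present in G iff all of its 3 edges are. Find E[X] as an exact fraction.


K_4 has 4^{4 − 2} = 16 labelled spanning trees.
For each such spanning tree H, let X_H = 1 if all 3 edges of H are present in G. Then P[X_H = 1] = p^{3} = (1/4)^{3} = 1/64.
By linearity of expectation: E[X] = Σ_H E[X_H] = 16 · p^{3} = 16 · 1/64 = 1/4.
Numerically: E[X] ≈ 0.25.

E[X] = 16 · (1/4)^{3} = 1/4 ≈ 0.25.


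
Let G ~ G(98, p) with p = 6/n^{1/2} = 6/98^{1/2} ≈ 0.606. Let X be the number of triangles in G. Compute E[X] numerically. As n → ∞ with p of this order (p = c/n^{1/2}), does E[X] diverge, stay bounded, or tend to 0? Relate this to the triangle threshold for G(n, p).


Number of potential triangles: C(98, 3) = 152096.
Each occurs with probability p³ ≈ (0.606)³ ≈ 2.22646e-01.
By linearity: E[X] = C(98, 3)·p³ ≈ 152096 · 2.22646e-01 ≈ 33863.546.
Since α = 1/2 < 1, p = c/n^{1/2} ≫ 1/n is above the triangle threshold p ~ 1/n. Asymptotically E[X] ~ (c³/6)·n^{3(1−α)} = (6³/6)·n^{1.5} → ∞; triangles are abundant w.h.p.

E[X] ≈ 33863.546; in regime p = Θ(1/n^{1/2}) E[X] diverges (above the triangle threshold p ~ 1/n).


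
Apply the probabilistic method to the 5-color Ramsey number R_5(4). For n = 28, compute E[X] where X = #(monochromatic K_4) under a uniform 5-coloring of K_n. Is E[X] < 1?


E[X] = C(28, 4) · 5^{1 − 6} = 20475 · 5^{−5} = 20475/3125.
As a reduced fraction: E[X] = 819/125 ≈ 6.5520.
Is E[X] < 1? NO.
Since E[X] ≥ 1, the first-moment bound is inconclusive at n = 28; it does NOT by itself certify R_5(4) > 28.

E[X] = 819/125 ≈ 6.5520; E[X] ≥ 1; first-moment method inconclusive here.


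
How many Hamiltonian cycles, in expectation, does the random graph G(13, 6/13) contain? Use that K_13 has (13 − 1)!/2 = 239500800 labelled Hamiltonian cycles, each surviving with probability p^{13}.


K_13 has (13 − 1)!/2 = 239500800 labelled Hamiltonian cycles.
For each such Hamiltonian cycle H, let X_H = 1 if all 13 edges of H are present in G. Then P[X_H = 1] = p^{13} = (6/13)^{13} = 13060694016/302875106592253.
By linearity of expectation: E[X] = Σ_H E[X_H] = 239500800 · p^{13} = 239500800 · 13060694016/302875106592253 = 3128046665387212800/302875106592253.
Numerically: E[X] ≈ 10327.8.

E[X] = 239500800 · (6/13)^{13} = 3128046665387212800/302875106592253 ≈ 10327.8.


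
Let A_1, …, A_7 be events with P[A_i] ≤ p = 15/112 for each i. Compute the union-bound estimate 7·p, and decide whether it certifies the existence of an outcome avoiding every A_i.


Union bound: P[∪_{i=1}^{7} A_i] ≤ Σ_i P[A_i] ≤ 7·p = 7·(15/112) = 15/16.
Numerically: 15/16 ≈ 0.9375000.
Is 15/16 < 1? YES.
Since P[∪ A_i] ≤ 15/16 < 1, the complement has P[∩ A_i^c] ≥ 1 − 15/16 = 1/16 > 0, so some outcome avoids every A_i.

7·p = 15/16 ≈ 0.9375000; existence CERTIFIED by the union bound.


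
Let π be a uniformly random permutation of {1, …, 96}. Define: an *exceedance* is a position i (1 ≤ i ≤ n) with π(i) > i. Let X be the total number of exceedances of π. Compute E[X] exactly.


Write X = Σ_{i=1}^{96} X_i, where X_i = 1_{π(i) > i}.
For each fixed i, π(i) is uniform over {1, …, 96} (marginal of a uniform permutation), so P[π(i) > i] = (n − i)/n. Summing: Σ_{i=1}^{96} (n − i)/n = (0 + 1 + … + 95)/96 = 96(96 − 1)/(2·96) = (96 − 1)/2.
Hence E[X] = Σ_{i=1}^{96} (96 − i)/96 = 95/2 ≈ 47.500.

E[X] = 95/2 = 47.500.


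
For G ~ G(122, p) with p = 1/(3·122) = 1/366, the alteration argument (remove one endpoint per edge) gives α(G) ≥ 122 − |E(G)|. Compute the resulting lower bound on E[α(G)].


E[|E(G)|] = C(122, 2)·p = 7381 · (1/366) = 121/6.
E[α(G)] ≥ n − E[|E(G)|] = 122 − 121/6 = 611/6.
Numerically: ≈ 101.8333.
(This is only a lower bound; the true E[α(G)] may be larger.)

E[α(G)] ≥ 611/6 ≈ 101.8333.


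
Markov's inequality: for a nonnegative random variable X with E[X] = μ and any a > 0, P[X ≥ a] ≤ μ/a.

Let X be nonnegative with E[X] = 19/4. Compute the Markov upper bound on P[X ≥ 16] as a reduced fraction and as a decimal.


μ = E[X] = 19/4, a = 16.
Markov: P[X ≥ 16] ≤ μ/a = (19/4)/16 = 19/64.
Numerically: ≈ 0.296875.
(Since a = 16 > μ = 4.750000, the bound 19/64 is < 1 and informative.)

P[X ≥ 16] ≤ 19/64 ≈ 0.296875.


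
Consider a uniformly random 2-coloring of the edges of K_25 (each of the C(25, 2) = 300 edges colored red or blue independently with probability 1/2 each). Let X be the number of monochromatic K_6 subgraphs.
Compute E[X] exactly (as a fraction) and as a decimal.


Let X = Σ_S X_S over the C(25, 6) = 177100 subsets S of size 6, where X_S = 1 if the K_6 on S is monochromatic.
For a fixed S, the K_6 on S has C(6, 2) = 15 edges. P[all 15 edges red] = (1/2)^15, and likewise for blue, so P[monochromatic] = 2·(1/2)^15 = 2^{1 − 15} = 1/16384.
Summing: E[X] = C(25, 6) · 2^{1 − 15} = 177100 · 1/16384 = 44275/4096.
Numerically: E[X] ≈ 10.809.

E[X] = C(25,6)·2^(1−C(6,2)) = 44275/4096 ≈ 10.809.


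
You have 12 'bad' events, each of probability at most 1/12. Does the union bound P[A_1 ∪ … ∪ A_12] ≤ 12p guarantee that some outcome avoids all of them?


Union bound: P[∪_{i=1}^{12} A_i] ≤ Σ_i P[A_i] ≤ 12·p = 12·(1/12) = 1.
Numerically: 1 ≈ 1.00000.
Is 1 < 1? NO.
Since the bound 1 is ≥ 1, the union bound is uninformative here; it does NOT by itself certify existence.

12·p = 1 ≈ 1.00000; existence NOT certified by the union bound.


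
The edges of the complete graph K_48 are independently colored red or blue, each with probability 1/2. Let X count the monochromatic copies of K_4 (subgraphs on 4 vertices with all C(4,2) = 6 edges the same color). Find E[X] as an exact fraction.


Let X = Σ_S X_S over the C(48, 4) = 194580 subsets S of size 4, where X_S = 1 if the K_4 on S is monochromatic.
For a fixed S, the K_4 on S has C(4, 2) = 6 edges. P[all 6 edges red] = (1/2)^6, and likewise for blue, so P[monochromatic] = 2·(1/2)^6 = 2^{1 − 6} = 1/32.
By linearity: E[X] = C(48, 4) · 2^{1 − 6} = 194580 · 1/32 = 48645/8.
Numerically: E[X] ≈ 6080.62500.

E[X] = C(48,4)·2^(1−C(4,2)) = 48645/8 ≈ 6080.62500.


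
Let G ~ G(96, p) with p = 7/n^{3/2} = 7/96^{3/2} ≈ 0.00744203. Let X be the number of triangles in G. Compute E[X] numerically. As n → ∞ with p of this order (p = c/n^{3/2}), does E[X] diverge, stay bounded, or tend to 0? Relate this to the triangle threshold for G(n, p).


Number of potential triangles: C(96, 3) = 142880.
Each occurs with probability p³ ≈ (0.00744203)³ ≈ 4.12167336e-07.
By linearity: E[X] = C(96, 3)·p³ ≈ 142880 · 4.12167336e-07 ≈ 0.058890.
Since α = 3/2 > 1, p = c/n^{3/2} = o(1/n) is below the triangle threshold p ~ 1/n. Asymptotically E[X] ~ (c³/6)·n^{3(1−α)} = (7³/6)·n^{-1.5} → 0, so by Markov's inequality G has no triangles w.h.p.

E[X] ≈ 0.058890; in regime p = Θ(1/n^{3/2}) E[X] tends to 0 (below the triangle threshold p ~ 1/n).


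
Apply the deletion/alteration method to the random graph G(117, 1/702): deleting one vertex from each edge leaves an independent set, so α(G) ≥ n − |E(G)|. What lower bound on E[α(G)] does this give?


E[|E(G)|] = C(117, 2)·p = 6786 · (1/702) = 29/3.
E[α(G)] ≥ n − E[|E(G)|] = 117 − 29/3 = 322/3.
Numerically: ≈ 107.333.
(This is only a lower bound; the true E[α(G)] may be larger.)

E[α(G)] ≥ 322/3 ≈ 107.333.


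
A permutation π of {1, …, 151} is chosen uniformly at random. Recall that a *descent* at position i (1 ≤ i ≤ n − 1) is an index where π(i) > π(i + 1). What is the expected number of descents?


Write X = Σ X_I over i = 1, …, 150, with X_I the indicator of one descent.
There are 150 indicators.
For each fixed i, the pair (π(i), π(i+1)) is a uniformly random ordered pair of distinct values from {1, …, 151}; by symmetry P[π(i) > π(i+1)] = 1/2.
By linearity: E[X] = 150 · (1/2) = (151 − 1) · (1/2) = 75 ≈ 75.00000.

E[X] = 75 = 75.00000.


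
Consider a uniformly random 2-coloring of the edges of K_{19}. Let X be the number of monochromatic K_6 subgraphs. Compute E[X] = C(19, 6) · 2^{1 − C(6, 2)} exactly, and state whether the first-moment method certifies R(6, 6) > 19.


E[X] = C(19, 6) · 2^{1 − 15} = 27132 · 2^{−14} = 27132/16384.
As a reduced fraction: E[X] = 6783/4096 ≈ 1.656.
Is E[X] < 1? NO.
Since E[X] ≥ 1, the first-moment bound is inconclusive at n = 19; it does NOT by itself certify R(6, 6) > 19.

E[X] = 6783/4096 ≈ 1.656; E[X] ≥ 1; first-moment method inconclusive here.


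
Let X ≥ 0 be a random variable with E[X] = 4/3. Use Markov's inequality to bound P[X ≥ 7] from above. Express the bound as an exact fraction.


μ = E[X] = 4/3, a = 7.
Markov: P[X ≥ 7] ≤ μ/a = (4/3)/7 = 4/21.
Numerically: ≈ 0.19048.
(Since a = 7 > μ = 1.33333, the bound 4/21 is < 1 and informative.)

P[X ≥ 7] ≤ 4/21 ≈ 0.19048.


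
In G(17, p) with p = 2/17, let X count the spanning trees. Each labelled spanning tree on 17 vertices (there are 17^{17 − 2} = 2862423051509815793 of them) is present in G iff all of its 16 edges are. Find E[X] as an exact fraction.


K_17 has 17^{17 − 2} = 2862423051509815793 labelled spanning trees.
For each such spanning tree H, let X_H = 1 if all 16 edges of H are present in G. Then P[X_H = 1] = p^{16} = (2/17)^{16} = 65536/48661191875666868481.
Summing the indicators: E[X] = Σ_H E[X_H] = 2862423051509815793 · p^{16} = 2862423051509815793 · 65536/48661191875666868481 = 65536/17.
Numerically: E[X] ≈ 3.86e+03.

E[X] = 2862423051509815793 · (2/17)^{16} = 65536/17 ≈ 3.86e+03.


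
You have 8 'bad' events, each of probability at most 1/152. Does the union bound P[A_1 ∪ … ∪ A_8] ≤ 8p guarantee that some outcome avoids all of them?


Union bound: P[∪_{i=1}^{8} A_i] ≤ Σ_i P[A_i] ≤ 8·p = 8·(1/152) = 1/19.
Numerically: 1/19 ≈ 0.0526.
Is 1/19 < 1? YES.
Since P[∪ A_i] ≤ 1/19 < 1, the complement has P[∩ A_i^c] ≥ 1 − 1/19 = 18/19 > 0, so some outcome avoids every A_i.

8·p = 1/19 ≈ 0.0526; existence CERTIFIED by the union bound.


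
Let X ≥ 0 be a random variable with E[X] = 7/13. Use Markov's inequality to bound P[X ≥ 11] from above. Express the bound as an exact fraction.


μ = E[X] = 7/13, a = 11.
Markov: P[X ≥ 11] ≤ μ/a = (7/13)/11 = 7/143.
Numerically: ≈ 0.049.
(Since a = 11 > μ = 0.538, the bound 7/143 is < 1 and informative.)

P[X ≥ 11] ≤ 7/143 ≈ 0.049.


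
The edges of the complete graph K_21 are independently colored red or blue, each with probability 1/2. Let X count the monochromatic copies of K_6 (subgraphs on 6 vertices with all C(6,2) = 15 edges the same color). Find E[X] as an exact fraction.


Let X = Σ_S X_S over the C(21, 6) = 54264 subsets S of size 6, where X_S = 1 if the K_6 on S is monochromatic.
For a fixed S, the K_6 on S has C(6, 2) = 15 edges. P[all 15 edges red] = (1/2)^15, and likewise for blue, so P[monochromatic] = 2·(1/2)^15 = 2^{1 − 15} = 1/16384.
By linearity: E[X] = C(21, 6) · 2^{1 − 15} = 54264 · 1/16384 = 6783/2048.
Numerically: E[X] ≈ 3.3120.

E[X] = C(21,6)·2^(1−C(6,2)) = 6783/2048 ≈ 3.3120.


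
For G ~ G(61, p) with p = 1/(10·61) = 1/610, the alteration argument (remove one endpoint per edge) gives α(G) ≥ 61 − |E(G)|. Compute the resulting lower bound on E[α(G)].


E[|E(G)|] = C(61, 2)·p = 1830 · (1/610) = 3.
E[α(G)] ≥ n − E[|E(G)|] = 61 − 3 = 58.
Numerically: ≈ 58.00000.
(This is only a lower bound; the true E[α(G)] may be larger.)

E[α(G)] ≥ 58 ≈ 58.00000.


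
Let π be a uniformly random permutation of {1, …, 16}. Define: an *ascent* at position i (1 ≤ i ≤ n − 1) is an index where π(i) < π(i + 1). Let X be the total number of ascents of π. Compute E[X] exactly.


Write X = Σ X_I over i = 1, …, 15, with X_I the indicator of one ascent.
There are 15 indicators.
For each fixed i, the pair (π(i), π(i+1)) is a uniformly random ordered pair of distinct values from {1, …, 16}; by symmetry P[π(i) < π(i+1)] = 1/2.
By linearity: E[X] = 15 · (1/2) = (16 − 1) · (1/2) = 15/2 ≈ 7.5000.

E[X] = 15/2 = 7.5000.


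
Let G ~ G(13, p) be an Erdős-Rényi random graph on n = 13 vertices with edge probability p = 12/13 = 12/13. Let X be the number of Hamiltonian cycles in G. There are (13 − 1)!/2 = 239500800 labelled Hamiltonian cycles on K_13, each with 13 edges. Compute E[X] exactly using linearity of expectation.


K_13 has (13 − 1)!/2 = 239500800 labelled Hamiltonian cycles.
For each such Hamiltonian cycle H, let X_H = 1 if all 13 edges of H are present in G. Then P[X_H = 1] = p^{13} = (12/13)^{13} = 106993205379072/302875106592253.
Summing the indicators: E[X] = Σ_H E[X_H] = 239500800 · p^{13} = 239500800 · 106993205379072/302875106592253 = 25624958282852047257600/302875106592253.
Numerically: E[X] ≈ 8.461e+07.

E[X] = 239500800 · (12/13)^{13} = 25624958282852047257600/302875106592253 ≈ 8.461e+07.


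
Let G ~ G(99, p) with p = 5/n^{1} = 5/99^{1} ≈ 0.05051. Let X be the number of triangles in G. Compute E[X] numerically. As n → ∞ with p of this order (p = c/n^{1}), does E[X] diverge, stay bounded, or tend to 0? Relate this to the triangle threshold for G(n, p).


Number of potential triangles: C(99, 3) = 156849.
Each occurs with probability p³ ≈ (0.05051)³ ≈ 1.288263e-04.
By linearity: E[X] = C(99, 3)·p³ ≈ 156849 · 1.288263e-04 ≈ 20.2063.
Here α = 1, so p = 5/n is exactly at the triangle threshold p ~ 1/n. Asymptotically E[X] → c³/6 = 5³/6 = 125/6 ≈ 20.8333, a bounded constant. In this regime the triangle count is asymptotically Poisson(c³/6).

E[X] ≈ 20.2063; in regime p = Θ(1/n^{1}) E[X] stays bounded (at the triangle threshold p ~ 1/n).
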